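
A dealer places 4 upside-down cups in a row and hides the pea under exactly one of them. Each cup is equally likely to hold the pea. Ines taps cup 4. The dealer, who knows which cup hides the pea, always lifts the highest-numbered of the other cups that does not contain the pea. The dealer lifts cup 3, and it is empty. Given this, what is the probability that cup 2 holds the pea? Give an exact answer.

Condition on the true location of the pea.
If it is under any of cups 1, 2, and 4 (prior 1/4 each): cup 3 is the highest-numbered option available, probability 1; weight (1/4)·1 = 1/4 each.
If it is under cup 3 (prior 1/4): the dealer opened cup 3, so this case is ruled out; weight (1/4)·0 = 0.
The weights sum to 3/4.
So P(the pea under cup 2 | the dealer opened cup 3) = (1/4) / (3/4) = 1/3.

1/3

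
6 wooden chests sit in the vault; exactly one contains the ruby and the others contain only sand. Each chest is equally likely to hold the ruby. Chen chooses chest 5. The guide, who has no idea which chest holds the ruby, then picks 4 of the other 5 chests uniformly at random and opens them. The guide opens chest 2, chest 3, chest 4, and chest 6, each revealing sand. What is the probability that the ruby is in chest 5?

1/2

Because the guide chose which chests to open without knowing where the ruby is, the choice is independent of the prize location. Learning that none of the 4 opened chests holds the ruby simply rules out those 4 locations and leaves the remaining 2 chests still equally likely by symmetry.
So P(the ruby in chest 5) = 1/2.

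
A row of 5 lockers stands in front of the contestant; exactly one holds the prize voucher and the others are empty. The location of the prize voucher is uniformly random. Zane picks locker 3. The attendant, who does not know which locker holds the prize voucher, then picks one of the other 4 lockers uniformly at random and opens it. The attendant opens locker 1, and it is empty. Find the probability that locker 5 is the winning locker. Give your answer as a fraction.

1/4

Because the attendant chose which locker to open without knowing where the prize voucher is, the choice is independent of the prize location. Learning that locker 1 does not hold the prize voucher simply rules out that one location and leaves the remaining 4 lockers still equally likely by symmetry.
So P(the prize voucher in locker 5) = 1/4.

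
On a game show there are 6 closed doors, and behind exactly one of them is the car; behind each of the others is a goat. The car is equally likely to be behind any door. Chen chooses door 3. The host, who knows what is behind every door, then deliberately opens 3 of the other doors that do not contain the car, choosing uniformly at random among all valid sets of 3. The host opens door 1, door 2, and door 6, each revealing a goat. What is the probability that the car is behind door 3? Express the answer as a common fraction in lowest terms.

1/6

Consider each possible location of the car in turn.
If it is behind any of doors 1, 2, and 6 (prior 1/6 each): that door was opened and seen not to hold the prize — ruled out; weight (1/6)·0 = 0 each.
If it is behind door 3 (prior 1/6): the host has 10 equally likely choices, so probability 1/10; weight (1/6)·(1/10) = 1/60.
If it is behind either of doors 4 and 5 (prior 1/6 each): the host has 4 equally likely choices, so probability 1/4; weight (1/6)·(1/4) = 1/24 each.
The weights sum to 1/10.
So P(the car behind door 3 | the host opened door 1, door 2, and door 6) = (1/60) / (1/10) = 1/6.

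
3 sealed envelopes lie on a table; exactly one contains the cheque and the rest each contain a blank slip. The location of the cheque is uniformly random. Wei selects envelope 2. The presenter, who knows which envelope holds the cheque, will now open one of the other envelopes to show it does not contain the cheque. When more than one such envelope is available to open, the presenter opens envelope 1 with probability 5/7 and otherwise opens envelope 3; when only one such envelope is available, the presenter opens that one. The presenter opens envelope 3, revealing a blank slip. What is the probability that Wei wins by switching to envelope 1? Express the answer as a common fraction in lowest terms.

Consider each possible location of the cheque in turn.
If it is in envelope 1 (prior 1/3): only envelope 3 is available, probability 1; weight (1/3)·1 = 1/3.
If it is in envelope 2 (prior 1/3): envelope 1 is available but not opened, probability 2/7; weight (1/3)·(2/7) = 2/21.
If it is in envelope 3 (prior 1/3): the presenter opened envelope 3, so this case is ruled out; weight (1/3)·0 = 0.
The weights sum to 3/7.
So P(the cheque in envelope 1 | the presenter opened envelope 3) = (1/3) / (3/7) = 7/9.

7/9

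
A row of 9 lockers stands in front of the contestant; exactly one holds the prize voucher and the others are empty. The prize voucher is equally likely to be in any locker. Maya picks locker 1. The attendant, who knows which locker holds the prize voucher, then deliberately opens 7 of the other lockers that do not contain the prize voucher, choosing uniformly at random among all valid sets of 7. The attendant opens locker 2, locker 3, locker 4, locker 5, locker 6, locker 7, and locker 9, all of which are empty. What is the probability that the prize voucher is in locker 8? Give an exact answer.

Consider each possible location of the prize voucher in turn.
If it is in locker 1 (prior 1/9): the attendant has 8 equally likely choices, so probability 1/8; weight (1/9)·(1/8) = 1/72.
If it is in any of lockers 2, 3, 4, 5, 6, 7, and 9 (prior 1/9 each): that locker was opened and seen not to hold the prize — ruled out; weight (1/9)·0 = 0 each.
If it is in locker 8 (prior 1/9): the attendant has no choice, probability 1; weight (1/9)·1 = 1/9.
The weights sum to 1/8.
So P(the prize voucher in locker 8 | the attendant opened locker 2, locker 3, locker 4, locker 5, locker 6, locker 7, and locker 9) = (1/9) / (1/8) = 8/9.

8/9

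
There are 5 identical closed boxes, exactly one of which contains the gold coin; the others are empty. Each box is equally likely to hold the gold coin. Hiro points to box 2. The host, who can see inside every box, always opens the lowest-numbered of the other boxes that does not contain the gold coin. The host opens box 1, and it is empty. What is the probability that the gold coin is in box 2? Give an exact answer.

1/4

Apply Bayes' rule, conditioning on where the gold coin actually is.
If it is in box 1 (prior 1/5): the host opened box 1, so this case is ruled out; weight (1/5)·0 = 0.
If it is in any of boxes 2, 3, 4, and 5 (prior 1/5 each): box 1 is the lowest-numbered option available, probability 1; weight (1/5)·1 = 1/5 each.
The weights sum to 4/5.
So P(the gold coin in box 2 | the host opened box 1) = (1/5) / (4/5) = 1/4.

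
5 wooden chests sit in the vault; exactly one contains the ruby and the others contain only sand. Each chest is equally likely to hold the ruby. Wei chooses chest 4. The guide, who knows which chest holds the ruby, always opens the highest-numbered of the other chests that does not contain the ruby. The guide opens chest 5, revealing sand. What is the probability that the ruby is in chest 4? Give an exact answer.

1/4

Condition on the true location of the ruby.
If it is in any of chests 1, 2, 3, and 4 (prior 1/5 each): chest 5 is the highest-numbered option available, probability 1; weight (1/5)·1 = 1/5 each.
If it is in chest 5 (prior 1/5): the guide opened chest 5, so this case is ruled out; weight (1/5)·0 = 0.
The weights sum to 4/5.
So P(the ruby in chest 4 | the guide opened chest 5) = (1/5) / (4/5) = 1/4.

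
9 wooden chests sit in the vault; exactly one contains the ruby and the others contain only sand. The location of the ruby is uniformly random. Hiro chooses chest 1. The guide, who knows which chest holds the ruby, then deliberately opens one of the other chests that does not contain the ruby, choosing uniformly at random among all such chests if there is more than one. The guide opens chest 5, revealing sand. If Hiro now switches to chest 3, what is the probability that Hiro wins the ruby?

8/63

Apply Bayes' rule, conditioning on where the ruby actually is.
If it is in chest 1 (prior 1/9): the guide has 8 equally likely choices, so probability 1/8; weight (1/9)·(1/8) = 1/72.
If it is in any of chests 2, 3, 4, 6, 7, 8, and 9 (prior 1/9 each): the guide has 7 equally likely choices, so probability 1/7; weight (1/9)·(1/7) = 1/63 each.
If it is in chest 5 (prior 1/9): the guide opened chest 5, so this case is ruled out; weight (1/9)·0 = 0.
The weights sum to 1/8.
So P(the ruby in chest 3 | the guide opened chest 5) = (1/63) / (1/8) = 8/63.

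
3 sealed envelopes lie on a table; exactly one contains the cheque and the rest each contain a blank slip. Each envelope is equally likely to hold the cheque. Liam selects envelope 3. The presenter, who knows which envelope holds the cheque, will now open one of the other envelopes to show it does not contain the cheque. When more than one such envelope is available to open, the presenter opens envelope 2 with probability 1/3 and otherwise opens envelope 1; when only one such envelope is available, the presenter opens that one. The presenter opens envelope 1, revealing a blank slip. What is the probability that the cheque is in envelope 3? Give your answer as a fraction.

2/5

Condition on the true location of the cheque.
If it is in envelope 1 (prior 1/3): the presenter opened envelope 1, so this case is ruled out; weight (1/3)·0 = 0.
If it is in envelope 2 (prior 1/3): only envelope 1 is available, probability 1; weight (1/3)·1 = 1/3.
If it is in envelope 3 (prior 1/3): envelope 2 is available but not opened, probability 2/3; weight (1/3)·(2/3) = 2/9.
The weights sum to 5/9.
So P(the cheque in envelope 3 | the presenter opened envelope 1) = (2/9) / (5/9) = 2/5.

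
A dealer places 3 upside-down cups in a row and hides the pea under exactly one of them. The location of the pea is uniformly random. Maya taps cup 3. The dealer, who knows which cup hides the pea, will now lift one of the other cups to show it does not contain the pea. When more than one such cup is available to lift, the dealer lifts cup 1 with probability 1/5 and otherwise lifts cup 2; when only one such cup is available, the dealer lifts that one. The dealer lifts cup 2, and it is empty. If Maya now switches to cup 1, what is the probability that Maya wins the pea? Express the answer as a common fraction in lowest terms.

5/9

Apply Bayes' rule, conditioning on where the pea actually is.
If it is under cup 1 (prior 1/3): only cup 2 is available, probability 1; weight (1/3)·1 = 1/3.
If it is under cup 2 (prior 1/3): the dealer opened cup 2, so this case is ruled out; weight (1/3)·0 = 0.
If it is under cup 3 (prior 1/3): cup 1 is available but not opened, probability 4/5; weight (1/3)·(4/5) = 4/15.
The weights sum to 3/5.
So P(the pea under cup 1 | the dealer opened cup 2) = (1/3) / (3/5) = 5/9.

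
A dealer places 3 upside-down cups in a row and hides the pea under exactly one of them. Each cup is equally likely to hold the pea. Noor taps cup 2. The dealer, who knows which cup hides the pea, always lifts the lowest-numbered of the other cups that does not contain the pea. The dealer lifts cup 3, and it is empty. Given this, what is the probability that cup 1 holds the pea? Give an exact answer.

1

Condition on the true location of the pea.
If it is under cup 1 (prior 1/3): cup 3 is the lowest-numbered option available, probability 1; weight (1/3)·1 = 1/3.
If it is under cup 2 (prior 1/3): the dealer would have opened cup 1 instead, probability 0; weight (1/3)·0 = 0.
If it is under cup 3 (prior 1/3): the dealer opened cup 3, so this case is ruled out; weight (1/3)·0 = 0.
The weights sum to 1/3.
So P(the pea under cup 1 | the dealer opened cup 3) = (1/3) / (1/3) = 1.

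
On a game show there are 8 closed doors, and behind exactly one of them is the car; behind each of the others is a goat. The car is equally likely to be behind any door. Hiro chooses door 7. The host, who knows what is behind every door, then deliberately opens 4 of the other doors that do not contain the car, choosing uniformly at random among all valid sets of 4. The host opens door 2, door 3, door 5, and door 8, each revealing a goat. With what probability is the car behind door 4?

7/24

Condition on the true location of the car.
If it is behind any of doors 1, 4, and 6 (prior 1/8 each): the host has 15 equally likely choices, so probability 1/15; weight (1/8)·(1/15) = 1/120 each.
If it is behind any of doors 2, 3, 5, and 8 (prior 1/8 each): that door was opened and seen not to hold the prize — ruled out; weight (1/8)·0 = 0 each.
If it is behind door 7 (prior 1/8): the host has 35 equally likely choices, so probability 1/35; weight (1/8)·(1/35) = 1/280.
The weights sum to 1/35.
So P(the car behind door 4 | the host opened door 2, door 3, door 5, and door 8) = (1/120) / (1/35) = 7/24.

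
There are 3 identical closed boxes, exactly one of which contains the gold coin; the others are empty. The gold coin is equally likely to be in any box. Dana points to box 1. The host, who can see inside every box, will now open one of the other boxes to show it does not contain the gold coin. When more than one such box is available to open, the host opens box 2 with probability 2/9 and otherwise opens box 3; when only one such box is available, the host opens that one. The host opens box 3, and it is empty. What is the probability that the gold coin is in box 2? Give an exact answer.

9/16

Apply Bayes' rule, conditioning on where the gold coin actually is.
If it is in box 1 (prior 1/3): box 2 is available but not opened, probability 7/9; weight (1/3)·(7/9) = 7/27.
If it is in box 2 (prior 1/3): only box 3 is available, probability 1; weight (1/3)·1 = 1/3.
If it is in box 3 (prior 1/3): the host opened box 3, so this case is ruled out; weight (1/3)·0 = 0.
The weights sum to 16/27.
So P(the gold coin in box 2 | the host opened box 3) = (1/3) / (16/27) = 9/16.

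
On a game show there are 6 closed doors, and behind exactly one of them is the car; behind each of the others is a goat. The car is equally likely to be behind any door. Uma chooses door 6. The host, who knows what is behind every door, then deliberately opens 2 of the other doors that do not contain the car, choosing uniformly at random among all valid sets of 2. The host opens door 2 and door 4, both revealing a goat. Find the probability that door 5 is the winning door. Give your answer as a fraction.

5/18

Condition on the true location of the car.
If it is behind any of doors 1, 3, and 5 (prior 1/6 each): the host has 6 equally likely choices, so probability 1/6; weight (1/6)·(1/6) = 1/36 each.
If it is behind either of doors 2 and 4 (prior 1/6 each): that door was opened and seen not to hold the prize — ruled out; weight (1/6)·0 = 0 each.
If it is behind door 6 (prior 1/6): the host has 10 equally likely choices, so probability 1/10; weight (1/6)·(1/10) = 1/60.
The weights sum to 1/10.
So P(the car behind door 5 | the host opened door 2 and door 4) = (1/36) / (1/10) = 5/18.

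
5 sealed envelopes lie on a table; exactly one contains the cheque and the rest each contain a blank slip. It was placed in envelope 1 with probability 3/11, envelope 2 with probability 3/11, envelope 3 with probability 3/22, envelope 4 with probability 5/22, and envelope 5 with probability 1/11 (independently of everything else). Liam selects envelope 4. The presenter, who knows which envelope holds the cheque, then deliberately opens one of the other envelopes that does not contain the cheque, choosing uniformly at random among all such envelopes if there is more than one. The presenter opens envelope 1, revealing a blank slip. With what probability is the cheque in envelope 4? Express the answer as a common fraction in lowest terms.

Condition on the true location of the cheque.
If it is in envelope 1 (prior 3/11): the presenter opened envelope 1, so this case is ruled out; weight (3/11)·0 = 0.
If it is in envelope 2 (prior 3/11): the presenter has 3 equally likely choices, so probability 1/3; weight (3/11)·(1/3) = 1/11.
If it is in envelope 3 (prior 3/22): the presenter has 3 equally likely choices, so probability 1/3; weight (3/22)·(1/3) = 1/22.
If it is in envelope 4 (prior 5/22): the presenter has 4 equally likely choices, so probability 1/4; weight (5/22)·(1/4) = 5/88.
If it is in envelope 5 (prior 1/11): the presenter has 3 equally likely choices, so probability 1/3; weight (1/11)·(1/3) = 1/33.
The weights sum to 59/264.
So P(the cheque in envelope 4 | the presenter opened envelope 1) = (5/88) / (59/264) = 15/59.

15/59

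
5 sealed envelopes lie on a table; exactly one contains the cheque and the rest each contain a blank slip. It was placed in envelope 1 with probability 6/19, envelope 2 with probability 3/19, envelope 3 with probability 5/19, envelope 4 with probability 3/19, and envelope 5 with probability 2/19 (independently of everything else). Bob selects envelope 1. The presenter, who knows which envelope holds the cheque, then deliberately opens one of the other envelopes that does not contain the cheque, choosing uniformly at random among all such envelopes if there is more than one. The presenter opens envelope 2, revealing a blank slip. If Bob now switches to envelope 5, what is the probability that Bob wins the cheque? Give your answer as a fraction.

Consider each possible location of the cheque in turn.
If it is in envelope 1 (prior 6/19): the presenter has 4 equally likely choices, so probability 1/4; weight (6/19)·(1/4) = 3/38.
If it is in envelope 2 (prior 3/19): the presenter opened envelope 2, so this case is ruled out; weight (3/19)·0 = 0.
If it is in envelope 3 (prior 5/19): the presenter has 3 equally likely choices, so probability 1/3; weight (5/19)·(1/3) = 5/57.
If it is in envelope 4 (prior 3/19): the presenter has 3 equally likely choices, so probability 1/3; weight (3/19)·(1/3) = 1/19.
If it is in envelope 5 (prior 2/19): the presenter has 3 equally likely choices, so probability 1/3; weight (2/19)·(1/3) = 2/57.
The weights sum to 29/114.
So P(the cheque in envelope 5 | the presenter opened envelope 2) = (2/57) / (29/114) = 4/29.

4/29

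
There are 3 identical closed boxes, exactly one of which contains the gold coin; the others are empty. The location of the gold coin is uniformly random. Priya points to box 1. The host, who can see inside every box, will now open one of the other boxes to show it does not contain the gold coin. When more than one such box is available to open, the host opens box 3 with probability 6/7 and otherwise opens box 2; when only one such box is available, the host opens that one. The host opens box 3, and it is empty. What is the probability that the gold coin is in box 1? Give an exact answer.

6/13

Apply Bayes' rule, conditioning on where the gold coin actually is.
If it is in box 1 (prior 1/3): box 3 is available, opened with probability 6/7; weight (1/3)·(6/7) = 2/7.
If it is in box 2 (prior 1/3): only box 3 is available, probability 1; weight (1/3)·1 = 1/3.
If it is in box 3 (prior 1/3): the host opened box 3, so this case is ruled out; weight (1/3)·0 = 0.
The weights sum to 13/21.
So P(the gold coin in box 1 | the host opened box 3) = (2/7) / (13/21) = 6/13.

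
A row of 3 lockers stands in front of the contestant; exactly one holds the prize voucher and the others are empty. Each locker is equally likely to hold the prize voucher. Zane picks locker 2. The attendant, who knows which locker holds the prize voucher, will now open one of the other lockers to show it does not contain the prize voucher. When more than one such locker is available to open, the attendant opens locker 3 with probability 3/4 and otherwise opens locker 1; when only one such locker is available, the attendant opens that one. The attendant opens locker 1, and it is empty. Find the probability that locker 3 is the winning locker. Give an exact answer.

4/5

Consider each possible location of the prize voucher in turn.
If it is in locker 1 (prior 1/3): the attendant opened locker 1, so this case is ruled out; weight (1/3)·0 = 0.
If it is in locker 2 (prior 1/3): locker 3 is available but not opened, probability 1/4; weight (1/3)·(1/4) = 1/12.
If it is in locker 3 (prior 1/3): only locker 1 is available, probability 1; weight (1/3)·1 = 1/3.
The weights sum to 5/12.
So P(the prize voucher in locker 3 | the attendant opened locker 1) = (1/3) / (5/12) = 4/5.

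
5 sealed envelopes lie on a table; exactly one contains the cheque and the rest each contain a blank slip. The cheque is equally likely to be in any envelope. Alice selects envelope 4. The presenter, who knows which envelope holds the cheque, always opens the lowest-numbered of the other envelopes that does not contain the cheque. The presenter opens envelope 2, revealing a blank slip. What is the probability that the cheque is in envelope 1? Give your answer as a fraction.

1

Condition on the true location of the cheque.
If it is in envelope 1 (prior 1/5): envelope 2 is the lowest-numbered option available, probability 1; weight (1/5)·1 = 1/5.
If it is in envelope 2 (prior 1/5): the presenter opened envelope 2, so this case is ruled out; weight (1/5)·0 = 0.
If it is in any of envelopes 3, 4, and 5 (prior 1/5 each): the presenter would have opened envelope 1 instead, probability 0; weight (1/5)·0 = 0 each.
The weights sum to 1/5.
So P(the cheque in envelope 1 | the presenter opened envelope 2) = (1/5) / (1/5) = 1.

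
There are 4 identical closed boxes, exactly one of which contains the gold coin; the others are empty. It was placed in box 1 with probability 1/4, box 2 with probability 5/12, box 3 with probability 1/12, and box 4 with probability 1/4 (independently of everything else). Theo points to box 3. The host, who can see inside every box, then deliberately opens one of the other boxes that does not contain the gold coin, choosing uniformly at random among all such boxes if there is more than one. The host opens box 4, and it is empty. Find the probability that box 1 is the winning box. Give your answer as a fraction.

Apply Bayes' rule, conditioning on where the gold coin actually is.
If it is in box 1 (prior 1/4): the host has 2 equally likely choices, so probability 1/2; weight (1/4)·(1/2) = 1/8.
If it is in box 2 (prior 5/12): the host has 2 equally likely choices, so probability 1/2; weight (5/12)·(1/2) = 5/24.
If it is in box 3 (prior 1/12): the host has 3 equally likely choices, so probability 1/3; weight (1/12)·(1/3) = 1/36.
If it is in box 4 (prior 1/4): the host opened box 4, so this case is ruled out; weight (1/4)·0 = 0.
The weights sum to 13/36.
So P(the gold coin in box 1 | the host opened box 4) = (1/8) / (13/36) = 9/26.

9/26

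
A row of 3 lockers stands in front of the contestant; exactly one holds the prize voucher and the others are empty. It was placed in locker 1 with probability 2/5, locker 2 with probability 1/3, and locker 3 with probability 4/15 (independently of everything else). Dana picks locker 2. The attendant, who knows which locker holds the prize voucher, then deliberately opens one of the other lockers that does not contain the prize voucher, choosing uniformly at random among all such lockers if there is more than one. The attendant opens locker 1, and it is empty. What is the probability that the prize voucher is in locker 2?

5/13

Condition on the true location of the prize voucher.
If it is in locker 1 (prior 2/5): the attendant opened locker 1, so this case is ruled out; weight (2/5)·0 = 0.
If it is in locker 2 (prior 1/3): the attendant has 2 equally likely choices, so probability 1/2; weight (1/3)·(1/2) = 1/6.
If it is in locker 3 (prior 4/15): the attendant has no choice, probability 1; weight (4/15)·1 = 4/15.
The weights sum to 13/30.
So P(the prize voucher in locker 2 | the attendant opened locker 1) = (1/6) / (13/30) = 5/13.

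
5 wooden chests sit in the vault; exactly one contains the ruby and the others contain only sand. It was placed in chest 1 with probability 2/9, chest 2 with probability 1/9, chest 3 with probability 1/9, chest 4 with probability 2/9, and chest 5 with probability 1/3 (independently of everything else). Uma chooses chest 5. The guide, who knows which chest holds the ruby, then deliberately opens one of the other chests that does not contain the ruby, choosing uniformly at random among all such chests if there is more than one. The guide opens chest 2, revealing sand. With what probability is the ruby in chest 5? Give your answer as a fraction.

Condition on the true location of the ruby.
If it is in either of chests 1 and 4 (prior 2/9 each): the guide has 3 equally likely choices, so probability 1/3; weight (2/9)·(1/3) = 2/27 each.
If it is in chest 2 (prior 1/9): the guide opened chest 2, so this case is ruled out; weight (1/9)·0 = 0.
If it is in chest 3 (prior 1/9): the guide has 3 equally likely choices, so probability 1/3; weight (1/9)·(1/3) = 1/27.
If it is in chest 5 (prior 1/3): the guide has 4 equally likely choices, so probability 1/4; weight (1/3)·(1/4) = 1/12.
The weights sum to 29/108.
So P(the ruby in chest 5 | the guide opened chest 2) = (1/12) / (29/108) = 9/29.

9/29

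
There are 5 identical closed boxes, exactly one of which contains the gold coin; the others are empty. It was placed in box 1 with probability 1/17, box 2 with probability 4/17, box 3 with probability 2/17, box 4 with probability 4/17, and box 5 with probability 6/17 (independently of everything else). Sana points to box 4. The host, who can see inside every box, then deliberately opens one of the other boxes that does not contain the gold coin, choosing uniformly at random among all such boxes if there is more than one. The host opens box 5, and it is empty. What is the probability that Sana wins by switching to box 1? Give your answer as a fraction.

1/10

Apply Bayes' rule, conditioning on where the gold coin actually is.
If it is in box 1 (prior 1/17): the host has 3 equally likely choices, so probability 1/3; weight (1/17)·(1/3) = 1/51.
If it is in box 2 (prior 4/17): the host has 3 equally likely choices, so probability 1/3; weight (4/17)·(1/3) = 4/51.
If it is in box 3 (prior 2/17): the host has 3 equally likely choices, so probability 1/3; weight (2/17)·(1/3) = 2/51.
If it is in box 4 (prior 4/17): the host has 4 equally likely choices, so probability 1/4; weight (4/17)·(1/4) = 1/17.
If it is in box 5 (prior 6/17): the host opened box 5, so this case is ruled out; weight (6/17)·0 = 0.
The weights sum to 10/51.
So P(the gold coin in box 1 | the host opened box 5) = (1/51) / (10/51) = 1/10.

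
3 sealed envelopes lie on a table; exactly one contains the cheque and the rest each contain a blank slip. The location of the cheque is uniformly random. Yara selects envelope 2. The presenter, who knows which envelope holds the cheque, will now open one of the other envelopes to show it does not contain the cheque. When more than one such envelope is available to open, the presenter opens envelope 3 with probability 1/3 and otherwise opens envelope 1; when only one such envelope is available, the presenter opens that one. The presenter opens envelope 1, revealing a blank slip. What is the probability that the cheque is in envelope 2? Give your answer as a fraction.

2/5

Condition on the true location of the cheque.
If it is in envelope 1 (prior 1/3): the presenter opened envelope 1, so this case is ruled out; weight (1/3)·0 = 0.
If it is in envelope 2 (prior 1/3): envelope 3 is available but not opened, probability 2/3; weight (1/3)·(2/3) = 2/9.
If it is in envelope 3 (prior 1/3): only envelope 1 is available, probability 1; weight (1/3)·1 = 1/3.
The weights sum to 5/9.
So P(the cheque in envelope 2 | the presenter opened envelope 1) = (2/9) / (5/9) = 2/5.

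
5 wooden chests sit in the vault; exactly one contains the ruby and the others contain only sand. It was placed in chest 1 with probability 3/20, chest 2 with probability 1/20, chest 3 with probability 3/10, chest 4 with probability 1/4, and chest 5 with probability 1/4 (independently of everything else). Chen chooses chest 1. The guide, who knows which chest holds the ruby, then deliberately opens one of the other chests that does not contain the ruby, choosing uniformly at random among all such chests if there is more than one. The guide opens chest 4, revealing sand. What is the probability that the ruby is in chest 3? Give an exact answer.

8/19

Condition on the true location of the ruby.
If it is in chest 1 (prior 3/20): the guide has 4 equally likely choices, so probability 1/4; weight (3/20)·(1/4) = 3/80.
If it is in chest 2 (prior 1/20): the guide has 3 equally likely choices, so probability 1/3; weight (1/20)·(1/3) = 1/60.
If it is in chest 3 (prior 3/10): the guide has 3 equally likely choices, so probability 1/3; weight (3/10)·(1/3) = 1/10.
If it is in chest 4 (prior 1/4): the guide opened chest 4, so this case is ruled out; weight (1/4)·0 = 0.
If it is in chest 5 (prior 1/4): the guide has 3 equally likely choices, so probability 1/3; weight (1/4)·(1/3) = 1/12.
The weights sum to 19/80.
So P(the ruby in chest 3 | the guide opened chest 4) = (1/10) / (19/80) = 8/19.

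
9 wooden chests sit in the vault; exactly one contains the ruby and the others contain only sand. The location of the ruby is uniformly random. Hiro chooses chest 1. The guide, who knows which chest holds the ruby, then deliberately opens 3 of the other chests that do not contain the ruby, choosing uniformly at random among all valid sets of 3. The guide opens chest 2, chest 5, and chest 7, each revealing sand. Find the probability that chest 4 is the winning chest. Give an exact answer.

Apply Bayes' rule, conditioning on where the ruby actually is.
If it is in chest 1 (prior 1/9): the guide has 56 equally likely choices, so probability 1/56; weight (1/9)·(1/56) = 1/504.
If it is in any of chests 2, 5, and 7 (prior 1/9 each): that chest was opened and seen not to hold the prize — ruled out; weight (1/9)·0 = 0 each.
If it is in any of chests 3, 4, 6, 8, and 9 (prior 1/9 each): the guide has 35 equally likely choices, so probability 1/35; weight (1/9)·(1/35) = 1/315 each.
The weights sum to 1/56.
So P(the ruby in chest 4 | the guide opened chest 2, chest 5, and chest 7) = (1/315) / (1/56) = 8/45.

8/45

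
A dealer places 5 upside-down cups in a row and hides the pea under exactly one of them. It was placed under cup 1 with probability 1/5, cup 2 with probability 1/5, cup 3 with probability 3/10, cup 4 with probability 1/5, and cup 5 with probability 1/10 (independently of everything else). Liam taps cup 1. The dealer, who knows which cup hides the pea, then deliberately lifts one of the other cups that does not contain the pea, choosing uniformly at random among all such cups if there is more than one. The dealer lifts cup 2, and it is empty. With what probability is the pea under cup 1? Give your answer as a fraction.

Consider each possible location of the pea in turn.
If it is under cup 1 (prior 1/5): the dealer has 4 equally likely choices, so probability 1/4; weight (1/5)·(1/4) = 1/20.
If it is under cup 2 (prior 1/5): the dealer opened cup 2, so this case is ruled out; weight (1/5)·0 = 0.
If it is under cup 3 (prior 3/10): the dealer has 3 equally likely choices, so probability 1/3; weight (3/10)·(1/3) = 1/10.
If it is under cup 4 (prior 1/5): the dealer has 3 equally likely choices, so probability 1/3; weight (1/5)·(1/3) = 1/15.
If it is under cup 5 (prior 1/10): the dealer has 3 equally likely choices, so probability 1/3; weight (1/10)·(1/3) = 1/30.
The weights sum to 1/4.
So P(the pea under cup 1 | the dealer opened cup 2) = (1/20) / (1/4) = 1/5.

1/5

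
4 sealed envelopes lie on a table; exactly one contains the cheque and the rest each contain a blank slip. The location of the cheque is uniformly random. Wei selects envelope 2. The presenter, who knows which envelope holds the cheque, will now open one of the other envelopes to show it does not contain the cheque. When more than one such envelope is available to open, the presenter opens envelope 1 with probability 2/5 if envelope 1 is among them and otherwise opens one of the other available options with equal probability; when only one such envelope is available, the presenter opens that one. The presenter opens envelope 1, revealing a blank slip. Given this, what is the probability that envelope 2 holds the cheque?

Apply Bayes' rule, conditioning on where the cheque actually is.
If it is in envelope 1 (prior 1/4): the presenter opened envelope 1, so this case is ruled out; weight (1/4)·0 = 0.
If it is in any of envelopes 2, 3, and 4 (prior 1/4 each): envelope 1 is available, opened with probability 2/5; weight (1/4)·(2/5) = 1/10 each.
The weights sum to 3/10.
So P(the cheque in envelope 2 | the presenter opened envelope 1) = (1/10) / (3/10) = 1/3.

1/3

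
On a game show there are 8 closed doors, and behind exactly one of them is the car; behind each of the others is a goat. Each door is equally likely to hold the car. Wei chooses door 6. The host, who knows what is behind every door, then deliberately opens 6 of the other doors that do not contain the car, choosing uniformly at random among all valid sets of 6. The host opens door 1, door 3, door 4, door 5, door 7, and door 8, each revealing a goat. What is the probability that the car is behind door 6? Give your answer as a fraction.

1/8

Consider each possible location of the car in turn.
If it is behind any of doors 1, 3, 4, 5, 7, and 8 (prior 1/8 each): that door was opened and seen not to hold the prize — ruled out; weight (1/8)·0 = 0 each.
If it is behind door 2 (prior 1/8): the host has no choice, probability 1; weight (1/8)·1 = 1/8.
If it is behind door 6 (prior 1/8): the host has 7 equally likely choices, so probability 1/7; weight (1/8)·(1/7) = 1/56.
The weights sum to 1/7.
So P(the car behind door 6 | the host opened door 1, door 3, door 4, door 5, door 7, and door 8) = (1/56) / (1/7) = 1/8.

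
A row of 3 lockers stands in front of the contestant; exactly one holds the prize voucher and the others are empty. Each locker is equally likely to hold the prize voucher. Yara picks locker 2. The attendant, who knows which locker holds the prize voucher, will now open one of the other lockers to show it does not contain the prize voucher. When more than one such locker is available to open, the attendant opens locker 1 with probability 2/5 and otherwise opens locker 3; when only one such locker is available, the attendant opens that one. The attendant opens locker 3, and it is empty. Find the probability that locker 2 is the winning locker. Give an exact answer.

Condition on the true location of the prize voucher.
If it is in locker 1 (prior 1/3): only locker 3 is available, probability 1; weight (1/3)·1 = 1/3.
If it is in locker 2 (prior 1/3): locker 1 is available but not opened, probability 3/5; weight (1/3)·(3/5) = 1/5.
If it is in locker 3 (prior 1/3): the attendant opened locker 3, so this case is ruled out; weight (1/3)·0 = 0.
The weights sum to 8/15.
So P(the prize voucher in locker 2 | the attendant opened locker 3) = (1/5) / (8/15) = 3/8.

3/8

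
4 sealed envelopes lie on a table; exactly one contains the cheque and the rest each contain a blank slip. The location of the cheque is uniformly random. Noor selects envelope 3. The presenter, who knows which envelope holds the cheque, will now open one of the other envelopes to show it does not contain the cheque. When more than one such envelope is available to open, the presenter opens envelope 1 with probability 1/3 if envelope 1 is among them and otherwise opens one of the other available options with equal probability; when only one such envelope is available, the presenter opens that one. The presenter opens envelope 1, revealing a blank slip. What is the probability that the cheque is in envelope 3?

Condition on the true location of the cheque.
If it is in envelope 1 (prior 1/4): the presenter opened envelope 1, so this case is ruled out; weight (1/4)·0 = 0.
If it is in any of envelopes 2, 3, and 4 (prior 1/4 each): envelope 1 is available, opened with probability 1/3; weight (1/4)·(1/3) = 1/12 each.
The weights sum to 1/4.
So P(the cheque in envelope 3 | the presenter opened envelope 1) = (1/12) / (1/4) = 1/3.

1/3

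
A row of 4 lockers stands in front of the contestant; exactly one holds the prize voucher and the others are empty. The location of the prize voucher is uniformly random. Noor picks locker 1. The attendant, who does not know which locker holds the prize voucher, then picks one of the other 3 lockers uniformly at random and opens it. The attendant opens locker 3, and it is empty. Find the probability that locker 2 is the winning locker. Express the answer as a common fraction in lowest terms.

1/3

Consider each possible location of the prize voucher in turn.
If it is in any of lockers 1, 2, and 4 (prior 1/4 each): the attendant picks locker 3 with probability 1/3 regardless, and it is not the prize; weight (1/4)·(1/3) = 1/12 each.
If it is in locker 3 (prior 1/4): the attendant opened locker 3, so this case is ruled out; weight (1/4)·0 = 0.
The weights sum to 1/4.
So P(the prize voucher in locker 2 | the attendant opened locker 3) = (1/12) / (1/4) = 1/3.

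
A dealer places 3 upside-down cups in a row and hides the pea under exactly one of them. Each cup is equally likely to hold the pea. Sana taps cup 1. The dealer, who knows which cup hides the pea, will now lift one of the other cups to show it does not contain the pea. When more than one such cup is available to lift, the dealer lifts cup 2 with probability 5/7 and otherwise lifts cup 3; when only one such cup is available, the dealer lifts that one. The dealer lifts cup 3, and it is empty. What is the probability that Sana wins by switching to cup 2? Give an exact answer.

7/9

Consider each possible location of the pea in turn.
If it is under cup 1 (prior 1/3): cup 2 is available but not opened, probability 2/7; weight (1/3)·(2/7) = 2/21.
If it is under cup 2 (prior 1/3): only cup 3 is available, probability 1; weight (1/3)·1 = 1/3.
If it is under cup 3 (prior 1/3): the dealer opened cup 3, so this case is ruled out; weight (1/3)·0 = 0.
The weights sum to 3/7.
So P(the pea under cup 2 | the dealer opened cup 3) = (1/3) / (3/7) = 7/9.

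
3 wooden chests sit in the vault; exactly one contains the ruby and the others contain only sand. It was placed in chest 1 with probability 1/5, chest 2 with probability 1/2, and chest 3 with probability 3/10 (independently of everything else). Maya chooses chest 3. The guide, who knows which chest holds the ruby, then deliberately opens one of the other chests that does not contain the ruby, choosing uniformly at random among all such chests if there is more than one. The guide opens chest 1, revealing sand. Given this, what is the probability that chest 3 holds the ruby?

Consider each possible location of the ruby in turn.
If it is in chest 1 (prior 1/5): the guide opened chest 1, so this case is ruled out; weight (1/5)·0 = 0.
If it is in chest 2 (prior 1/2): the guide has no choice, probability 1; weight (1/2)·1 = 1/2.
If it is in chest 3 (prior 3/10): the guide has 2 equally likely choices, so probability 1/2; weight (3/10)·(1/2) = 3/20.
The weights sum to 13/20.
So P(the ruby in chest 3 | the guide opened chest 1) = (3/20) / (13/20) = 3/13.

3/13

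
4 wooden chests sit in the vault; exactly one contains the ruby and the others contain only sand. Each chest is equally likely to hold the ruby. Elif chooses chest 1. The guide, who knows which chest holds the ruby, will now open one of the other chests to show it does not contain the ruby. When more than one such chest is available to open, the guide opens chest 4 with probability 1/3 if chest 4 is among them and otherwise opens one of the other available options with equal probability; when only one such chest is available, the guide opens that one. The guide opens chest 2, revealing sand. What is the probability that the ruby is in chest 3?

Consider each possible location of the ruby in turn.
If it is in chest 1 (prior 1/4): chest 4 is available but not opened; chest 2 gets probability (1 − 1/3)/2 = 1/3; weight (1/4)·(1/3) = 1/12.
If it is in chest 2 (prior 1/4): the guide opened chest 2, so this case is ruled out; weight (1/4)·0 = 0.
If it is in chest 3 (prior 1/4): chest 4 is available but not opened, probability 2/3; weight (1/4)·(2/3) = 1/6.
If it is in chest 4 (prior 1/4): chest 4 holds the prize so is unavailable; the guide chooses uniformly among the 2 others, probability 1/2; weight (1/4)·(1/2) = 1/8.
The weights sum to 3/8.
So P(the ruby in chest 3 | the guide opened chest 2) = (1/6) / (3/8) = 4/9.

4/9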